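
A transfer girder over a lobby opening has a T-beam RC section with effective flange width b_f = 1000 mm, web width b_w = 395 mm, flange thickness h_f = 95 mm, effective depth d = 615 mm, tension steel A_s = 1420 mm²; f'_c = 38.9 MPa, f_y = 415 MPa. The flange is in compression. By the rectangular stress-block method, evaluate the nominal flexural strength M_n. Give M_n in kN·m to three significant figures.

Tension: T = A_s f_y = 1420 × 415 = 589300 N.
Try a within the flange: a = T/(0.85 f'_c b_f) = 589300/(0.85 × 38.9 × 1000) = 17.82 mm.
Since a = 17.82 ≤ h_f = 95 mm, the stress block lies entirely in the flange; analyse as a rectangular beam of width b_f.
M_n = T(d − a/2) = 589300 × (615 − 8.91) = 357.17 × 10⁶ N·mm.
M_n = 357.17 kN·m.

M_n ≈ 357 kN·m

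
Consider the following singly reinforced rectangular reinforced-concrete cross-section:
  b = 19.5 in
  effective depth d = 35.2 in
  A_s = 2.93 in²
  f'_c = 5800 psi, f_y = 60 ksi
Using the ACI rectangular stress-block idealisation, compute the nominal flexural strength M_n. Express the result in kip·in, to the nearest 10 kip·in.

T = A_s f_y = 2.93 × 60 = 175.8 kips.
a = T/(0.85 f'_c b) = 175.8/(0.85 × 5.8 × 19.5) = 1.829 in.
M_n = T(d − a/2) = 175.8 × (35.2 − 0.9145) = 6027.4 kip·in.

M_n ≈ 6030 kip·in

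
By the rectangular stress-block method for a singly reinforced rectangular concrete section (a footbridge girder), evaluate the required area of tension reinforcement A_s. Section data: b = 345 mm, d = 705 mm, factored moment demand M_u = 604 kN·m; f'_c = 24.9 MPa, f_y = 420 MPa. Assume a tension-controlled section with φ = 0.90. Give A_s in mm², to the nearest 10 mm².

M_n = M_u/φ = 604/0.90 = 671.111 kN·m.
With M_n = 0.85 f'_c a b (d − a/2), solve the quadratic for a:
a = d − √(d² − 2M_n/(0.85 f'_c b)) = 705 − √(705² − 2 × 671.111×10⁶/(0.85 × 24.9 × 345)) = 145.35 mm.
A_s = 0.85 f'_c a b / f_y = 0.85 × 24.9 × 145.35 × 345 / 420 = 2527.0 mm².

A_s ≈ 2530 mm²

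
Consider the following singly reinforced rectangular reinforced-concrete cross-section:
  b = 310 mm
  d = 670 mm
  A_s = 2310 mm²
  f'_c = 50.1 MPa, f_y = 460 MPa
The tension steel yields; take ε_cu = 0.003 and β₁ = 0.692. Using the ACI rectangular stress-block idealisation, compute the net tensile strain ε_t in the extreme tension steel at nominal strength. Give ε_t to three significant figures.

a = A_s f_y/(0.85 f'_c b) = 80.49 mm.
β₁ = 0.692, so c = a/β₁ = 80.49/0.692 = 116.32 mm.
From the linear strain diagram with ε_cu = 0.003: ε_t = 0.003 (d − c)/c = 0.003 × (670 − 116.32)/116.32 = 0.0143.
Since ε_t ≥ 0.005, the section is tension-controlled.

ε_t ≈ 0.0143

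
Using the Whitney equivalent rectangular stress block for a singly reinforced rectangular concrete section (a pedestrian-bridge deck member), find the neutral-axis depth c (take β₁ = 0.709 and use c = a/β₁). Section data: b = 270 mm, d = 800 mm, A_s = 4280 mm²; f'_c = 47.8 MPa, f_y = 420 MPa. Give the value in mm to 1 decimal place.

c ≈ 231.1 mm

T = A_s f_y = 4280 × 420 = 1797600 N = 1797.6 kN.
Setting C = 0.85 f'_c a b equal to T: a = 1797600/(0.85 × 47.8 × 270) = 163.864 mm.
With β₁ = 0.709, c = a/β₁ = 163.864/0.709 = 231.1 mm.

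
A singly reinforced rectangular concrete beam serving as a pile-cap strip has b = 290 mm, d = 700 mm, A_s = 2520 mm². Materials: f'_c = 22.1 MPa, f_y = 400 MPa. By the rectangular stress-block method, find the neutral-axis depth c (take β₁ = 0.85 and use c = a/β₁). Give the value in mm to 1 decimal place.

T = A_s f_y = 2520 × 400 = 1008000 N = 1008 kN.
Setting C = 0.85 f'_c a b equal to T: a = 1008000/(0.85 × 22.1 × 290) = 185.034 mm.
With β₁ = 0.85, c = a/β₁ = 185.034/0.85 = 217.7 mm.

c ≈ 217.7 mm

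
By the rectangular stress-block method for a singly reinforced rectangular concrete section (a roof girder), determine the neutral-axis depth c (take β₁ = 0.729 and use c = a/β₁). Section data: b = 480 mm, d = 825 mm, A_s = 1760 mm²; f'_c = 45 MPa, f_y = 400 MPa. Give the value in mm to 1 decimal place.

c ≈ 52.6 mm

T = A_s f_y = 1760 × 400 = 704000 N = 704 kN.
Setting C = 0.85 f'_c a b equal to T: a = 704000/(0.85 × 45 × 480) = 38.344 mm.
With β₁ = 0.729, c = a/β₁ = 38.344/0.729 = 52.6 mm.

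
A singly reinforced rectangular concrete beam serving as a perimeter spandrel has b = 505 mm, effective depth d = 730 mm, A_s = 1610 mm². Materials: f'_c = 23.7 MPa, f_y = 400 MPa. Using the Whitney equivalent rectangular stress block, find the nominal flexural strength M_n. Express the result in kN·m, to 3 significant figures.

M_n ≈ 450 kN·m

T = A_s f_y = 1610 × 400 = 644000 N = 644 kN.
From C = T: a = T/(0.85 f'_c b) = 644000/(0.85 × 23.7 × 505) = 63.30 mm.
M_n = T(d − a/2) = 644 kN × (730 − 31.65) mm = 449.74 kN·m.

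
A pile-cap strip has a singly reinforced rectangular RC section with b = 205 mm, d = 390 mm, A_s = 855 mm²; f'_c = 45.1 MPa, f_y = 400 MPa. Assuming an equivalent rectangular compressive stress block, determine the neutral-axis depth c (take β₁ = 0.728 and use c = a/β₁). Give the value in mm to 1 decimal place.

T = A_s f_y = 855 × 400 = 342000 N = 342 kN.
Setting C = 0.85 f'_c a b equal to T: a = 342000/(0.85 × 45.1 × 205) = 43.519 mm.
With β₁ = 0.728, c = a/β₁ = 43.519/0.728 = 59.8 mm.

c ≈ 59.8 mm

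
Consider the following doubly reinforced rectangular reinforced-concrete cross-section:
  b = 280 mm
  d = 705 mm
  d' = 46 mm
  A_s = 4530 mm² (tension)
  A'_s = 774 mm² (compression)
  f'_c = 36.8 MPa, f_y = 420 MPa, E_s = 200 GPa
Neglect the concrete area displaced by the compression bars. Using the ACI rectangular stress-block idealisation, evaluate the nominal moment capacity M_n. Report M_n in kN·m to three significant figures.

M_n ≈ 1180 kN·m

Assume both tension and compression steel yield.
Net tension couple steel: A_s − A'_s = 3756 mm².
a = (A_s − A'_s) f_y / (0.85 f'_c b) = 1577520/(0.85 × 36.8 × 280) = 180.12 mm.
c = a/β₁ = 180.12/0.787 = 228.87 mm; ε'_s = 0.003(c − d')/c = 0.0024 ≥ f_y/E_s = 0.0021, so compression steel does yield.
M_n = (A_s − A'_s) f_y (d − a/2) + A'_s f_y (d − d') = [1577520 × (705 − 90.06) + 325080 × (705 − 46)] × 10⁻⁶ = 970.08 + 214.23 = 1184.31 kN·m.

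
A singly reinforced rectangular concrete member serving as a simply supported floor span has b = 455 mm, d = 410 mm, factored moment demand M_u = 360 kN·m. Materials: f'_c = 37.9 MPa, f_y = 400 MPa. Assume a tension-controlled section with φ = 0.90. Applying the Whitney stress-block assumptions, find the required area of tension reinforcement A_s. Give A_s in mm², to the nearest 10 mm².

A_s ≈ 2680 mm²

M_n = M_u/φ = 360/0.90 = 400 kN·m.
With M_n = 0.85 f'_c a b (d − a/2), solve the quadratic for a:
a = d − √(d² − 2M_n/(0.85 f'_c b)) = 410 − √(410² − 2 × 400×10⁶/(0.85 × 37.9 × 455)) = 73.07 mm.
A_s = 0.85 f'_c a b / f_y = 0.85 × 37.9 × 73.07 × 455 / 400 = 2677.6 mm².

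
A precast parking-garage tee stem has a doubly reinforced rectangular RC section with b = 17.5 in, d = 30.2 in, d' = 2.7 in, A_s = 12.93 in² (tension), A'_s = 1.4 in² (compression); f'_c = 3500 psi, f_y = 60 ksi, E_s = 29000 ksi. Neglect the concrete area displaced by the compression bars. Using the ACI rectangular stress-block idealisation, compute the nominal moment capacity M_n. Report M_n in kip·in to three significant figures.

M_n ≈ 18600 kip·in

Assume both steels yield.
a = (A_s − A'_s) f_y/(0.85 f'_c b) = (12.93 − 1.4) × 60/(0.85 × 3.5 × 17.5) = 13.288 in.
c = a/β₁ = 13.288/0.85 = 15.633 in; ε'_s = 0.003(c − d')/c = 0.0025 ≥ ε_y = 0.0021, so the compression steel yields.
M_n = (A_s − A'_s) f_y (d − a/2) + A'_s f_y (d − d') = 691.8 × (30.2 − 6.644) + 84 × (30.2 − 2.7) = 16296.0 + 2310.0 = 18606.0 kip·in.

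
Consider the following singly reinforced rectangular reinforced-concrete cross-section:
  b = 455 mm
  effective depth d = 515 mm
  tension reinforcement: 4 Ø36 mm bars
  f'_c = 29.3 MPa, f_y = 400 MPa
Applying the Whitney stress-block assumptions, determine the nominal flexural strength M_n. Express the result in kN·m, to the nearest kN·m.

A_s = 4 × 1018 = 4072 mm².
T = A_s f_y = 4072 × 400 = 1628800 N = 1628.8 kN.
From C = T: a = T/(0.85 f'_c b) = 1628800/(0.85 × 29.3 × 455) = 143.74 mm.
M_n = T(d − a/2) = 1628.8 kN × (515 − 71.87) mm = 721.77 kN·m.

M_n ≈ 722 kN·m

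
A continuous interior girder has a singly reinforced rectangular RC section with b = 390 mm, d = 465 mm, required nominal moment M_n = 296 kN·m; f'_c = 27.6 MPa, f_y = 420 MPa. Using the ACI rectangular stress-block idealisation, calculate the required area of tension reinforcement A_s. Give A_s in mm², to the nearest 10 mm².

A_s ≈ 1650 mm²

With M_n = 0.85 f'_c a b (d − a/2), solve the quadratic for a:
a = d − √(d² − 2M_n/(0.85 f'_c b)) = 465 − √(465² − 2 × 296×10⁶/(0.85 × 27.6 × 390)) = 75.74 mm.
A_s = 0.85 f'_c a b / f_y = 0.85 × 27.6 × 75.74 × 390 / 420 = 1649.9 mm².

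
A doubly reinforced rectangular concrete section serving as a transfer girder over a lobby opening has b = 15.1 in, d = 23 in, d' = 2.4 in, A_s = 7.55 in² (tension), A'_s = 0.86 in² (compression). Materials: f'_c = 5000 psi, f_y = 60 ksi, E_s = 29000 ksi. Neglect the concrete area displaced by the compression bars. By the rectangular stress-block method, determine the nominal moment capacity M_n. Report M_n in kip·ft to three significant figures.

M_n ≈ 753 kip·ft

Assume both steels yield.
a = (A_s − A'_s) f_y/(0.85 f'_c b) = (7.55 − 0.86) × 60/(0.85 × 5 × 15.1) = 6.255 in.
c = a/β₁ = 6.255/0.8 = 7.819 in; ε'_s = 0.003(c − d')/c = 0.0021 ≥ ε_y = 0.0021, so the compression steel yields.
M_n = (A_s − A'_s) f_y (d − a/2) + A'_s f_y (d − d') = 401.4 × (23 − 3.1275) + 51.6 × (23 − 2.4) = 7976.8 + 1063.0 = 9039.8 kip·in = 9039.8/12 = 753.32 kip·ft.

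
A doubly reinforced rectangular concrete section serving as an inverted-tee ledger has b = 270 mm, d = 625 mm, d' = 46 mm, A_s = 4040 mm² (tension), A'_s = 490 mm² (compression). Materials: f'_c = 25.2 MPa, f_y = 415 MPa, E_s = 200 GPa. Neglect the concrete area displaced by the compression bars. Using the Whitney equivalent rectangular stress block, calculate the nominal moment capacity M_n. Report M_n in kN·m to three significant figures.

Assume both tension and compression steel yield.
Net tension couple steel: A_s − A'_s = 3550 mm².
a = (A_s − A'_s) f_y / (0.85 f'_c b) = 1473250/(0.85 × 25.2 × 270) = 254.74 mm.
c = a/β₁ = 254.74/0.85 = 299.69 mm; ε'_s = 0.003(c − d')/c = 0.0025 ≥ f_y/E_s = 0.0021, so compression steel does yield.
M_n = (A_s − A'_s) f_y (d − a/2) + A'_s f_y (d − d') = [1473250 × (625 − 127.37) + 203350 × (625 − 46)] × 10⁻⁶ = 733.13 + 117.74 = 850.87 kN·m.

M_n ≈ 851 kN·m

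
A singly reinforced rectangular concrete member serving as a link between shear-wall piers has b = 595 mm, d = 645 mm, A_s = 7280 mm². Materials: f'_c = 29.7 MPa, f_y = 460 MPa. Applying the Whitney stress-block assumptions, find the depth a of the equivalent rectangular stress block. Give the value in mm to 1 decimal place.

a ≈ 222.9 mm

T = A_s f_y = 7280 × 460 = 3348800 N = 3348.8 kN.
Setting C = 0.85 f'_c a b equal to T: a = 3348800/(0.85 × 29.7 × 595) = 222.9 mm.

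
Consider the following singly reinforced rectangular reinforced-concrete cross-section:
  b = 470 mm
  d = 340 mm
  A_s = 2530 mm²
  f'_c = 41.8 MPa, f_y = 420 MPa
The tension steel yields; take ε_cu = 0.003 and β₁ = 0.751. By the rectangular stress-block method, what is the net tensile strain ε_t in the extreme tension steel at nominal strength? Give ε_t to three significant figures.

a = A_s f_y/(0.85 f'_c b) = 63.63 mm.
β₁ = 0.751, so c = a/β₁ = 63.63/0.751 = 84.73 mm.
From the linear strain diagram with ε_cu = 0.003: ε_t = 0.003 (d − c)/c = 0.003 × (340 − 84.73)/84.73 = 0.00904.
Since ε_t ≥ 0.005, the section is tension-controlled.

ε_t ≈ 0.00904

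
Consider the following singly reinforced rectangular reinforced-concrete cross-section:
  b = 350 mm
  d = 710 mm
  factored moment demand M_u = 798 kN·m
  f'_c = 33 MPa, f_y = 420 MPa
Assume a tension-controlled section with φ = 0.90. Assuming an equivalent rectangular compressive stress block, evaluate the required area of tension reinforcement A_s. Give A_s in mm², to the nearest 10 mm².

A_s ≈ 3300 mm²

M_n = M_u/φ = 798/0.90 = 886.667 kN·m.
With M_n = 0.85 f'_c a b (d − a/2), solve the quadratic for a:
a = d − √(d² − 2M_n/(0.85 f'_c b)) = 710 − √(710² − 2 × 886.667×10⁶/(0.85 × 33 × 350)) = 141.26 mm.
A_s = 0.85 f'_c a b / f_y = 0.85 × 33 × 141.26 × 350 / 420 = 3302.0 mm².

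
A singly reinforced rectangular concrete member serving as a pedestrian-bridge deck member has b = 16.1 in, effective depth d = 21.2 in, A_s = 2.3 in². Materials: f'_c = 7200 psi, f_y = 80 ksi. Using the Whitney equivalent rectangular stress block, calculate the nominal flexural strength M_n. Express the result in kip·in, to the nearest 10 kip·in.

T = A_s f_y = 2.3 × 80 = 184 kips.
a = T/(0.85 f'_c b) = 184/(0.85 × 7.2 × 16.1) = 1.867 in.
M_n = T(d − a/2) = 184 × (21.2 − 0.9335) = 3729.0 kip·in.

M_n ≈ 3730 kip·in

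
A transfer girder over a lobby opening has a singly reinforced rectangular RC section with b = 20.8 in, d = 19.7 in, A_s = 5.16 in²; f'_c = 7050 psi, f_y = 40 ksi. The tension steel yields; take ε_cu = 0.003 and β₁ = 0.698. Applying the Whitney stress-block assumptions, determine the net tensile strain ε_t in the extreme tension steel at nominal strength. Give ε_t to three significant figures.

a = A_s f_y/(0.85 f'_c b) = 1.656 in.
β₁ = 0.698, so c = a/β₁ = 1.656/0.698 = 2.372 in.
From the linear strain diagram with ε_cu = 0.003: ε_t = 0.003 (d − c)/c = 0.003 × (19.7 − 2.372)/2.372 = 0.0219.
Since ε_t ≥ 0.005, the section is tension-controlled.

ε_t ≈ 0.0219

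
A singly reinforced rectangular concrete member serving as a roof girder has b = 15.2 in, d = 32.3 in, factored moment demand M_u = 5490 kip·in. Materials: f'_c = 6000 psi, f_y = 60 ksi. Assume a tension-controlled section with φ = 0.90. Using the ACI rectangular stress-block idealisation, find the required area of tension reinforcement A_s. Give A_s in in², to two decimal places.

M_n = M_u/φ = 5490/0.90 = 6100 kip·in.
From M_n = 0.85 f'_c a b (d − a/2):
a = d − √(d² − 2M_n/(0.85 f'_c b)) = 32.3 − √(32.3² − 2 × 6100/(0.85 × 6 × 15.2)) = 2.536 in.
A_s = 0.85 f'_c a b / f_y = 0.85 × 6 × 2.536 × 15.2 / 60 = 3.277 in².

A_s ≈ 3.28 in²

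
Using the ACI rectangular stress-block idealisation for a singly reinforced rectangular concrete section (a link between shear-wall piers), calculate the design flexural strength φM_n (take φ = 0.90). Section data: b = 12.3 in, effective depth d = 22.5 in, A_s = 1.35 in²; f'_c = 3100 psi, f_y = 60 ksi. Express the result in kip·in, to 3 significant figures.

T = A_s f_y = 1.35 × 60 = 81 kips.
a = T/(0.85 f'_c b) = 81/(0.85 × 3.1 × 12.3) = 2.499 in.
M_n = T(d − a/2) = 81 × (22.5 − 1.2495) = 1721.3 kip·in.
φM_n = 0.90 × 1721.3 = 1549.2 kip·in.

φM_n ≈ 1550 kip·in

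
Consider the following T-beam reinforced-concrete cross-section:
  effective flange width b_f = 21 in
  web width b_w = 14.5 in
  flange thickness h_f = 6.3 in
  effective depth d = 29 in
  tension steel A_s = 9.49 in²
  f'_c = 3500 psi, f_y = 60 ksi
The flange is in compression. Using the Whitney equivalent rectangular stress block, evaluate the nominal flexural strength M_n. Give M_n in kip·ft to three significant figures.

M_n ≈ 1150 kip·ft

Tension: T = A_s f_y = 9.49 × 60 = 569.4 kips.
Try a within the flange: a = T/(0.85 f'_c b_f) = 569.4/(0.85 × 3.5 × 21) = 9.114 in.
a = 9.114 > h_f = 6.3 in: the block extends into the web. Split into flange-overhang and web parts.
C_f = 0.85 f'_c (b_f − b_w) h_f = 0.85 × 3.5 × (21 − 14.5) × 6.3 = 121.8 kips.
Remaining web compression depth: a_w = (T − C_f)/(0.85 f'_c b_w) = (569.4 − 121.8)/(0.85 × 3.5 × 14.5) = 10.376 in.
M_n = C_f(d − h_f/2) + (T − C_f)(d − a_w/2) = 121.8 × (29 − 3.15) + 447.6 × (29 − 5.188) = 3148.5 + 10658.3 = 13806.8 kip·in.
M_n = 13806.8/12 = 1150.57 kip·ft.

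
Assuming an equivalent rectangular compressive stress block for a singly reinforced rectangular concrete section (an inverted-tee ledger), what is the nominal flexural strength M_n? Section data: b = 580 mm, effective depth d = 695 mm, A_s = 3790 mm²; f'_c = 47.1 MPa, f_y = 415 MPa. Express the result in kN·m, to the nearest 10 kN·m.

M_n ≈ 1040 kN·m

T = A_s f_y = 3790 × 415 = 1572850 N = 1572.85 kN.
From C = T: a = T/(0.85 f'_c b) = 1572850/(0.85 × 47.1 × 580) = 67.74 mm.
M_n = T(d − a/2) = 1572.85 kN × (695 − 33.87) mm = 1039.86 kN·m.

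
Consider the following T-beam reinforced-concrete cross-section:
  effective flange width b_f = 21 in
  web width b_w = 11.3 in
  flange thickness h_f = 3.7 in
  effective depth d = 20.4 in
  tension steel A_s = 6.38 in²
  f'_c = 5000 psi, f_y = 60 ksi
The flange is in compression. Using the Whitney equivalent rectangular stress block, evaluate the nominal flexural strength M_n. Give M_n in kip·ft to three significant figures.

M_n ≈ 581 kip·ft

Tension: T = A_s f_y = 6.38 × 60 = 382.8 kips.
Try a within the flange: a = T/(0.85 f'_c b_f) = 382.8/(0.85 × 5 × 21) = 4.289 in.
a = 4.289 > h_f = 3.7 in: the block extends into the web. Split into flange-overhang and web parts.
C_f = 0.85 f'_c (b_f − b_w) h_f = 0.85 × 5 × (21 − 11.3) × 3.7 = 152.5 kips.
Remaining web compression depth: a_w = (T − C_f)/(0.85 f'_c b_w) = (382.8 − 152.5)/(0.85 × 5 × 11.3) = 4.795 in.
M_n = C_f(d − h_f/2) + (T − C_f)(d − a_w/2) = 152.5 × (20.4 − 1.85) + 230.3 × (20.4 − 2.3975) = 2828.9 + 4146.0 = 6974.9 kip·in.
M_n = 6974.9/12 = 581.24 kip·ft.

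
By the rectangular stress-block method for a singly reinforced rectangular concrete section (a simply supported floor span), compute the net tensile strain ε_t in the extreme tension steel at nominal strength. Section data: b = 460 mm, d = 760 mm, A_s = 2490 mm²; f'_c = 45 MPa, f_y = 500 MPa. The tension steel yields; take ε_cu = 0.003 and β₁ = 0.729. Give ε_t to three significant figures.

a = A_s f_y/(0.85 f'_c b) = 70.76 mm.
β₁ = 0.729, so c = a/β₁ = 70.76/0.729 = 97.06 mm.
From the linear strain diagram with ε_cu = 0.003: ε_t = 0.003 (d − c)/c = 0.003 × (760 − 97.06)/97.06 = 0.0205.
Since ε_t ≥ 0.005, the section is tension-controlled.

ε_t ≈ 0.0205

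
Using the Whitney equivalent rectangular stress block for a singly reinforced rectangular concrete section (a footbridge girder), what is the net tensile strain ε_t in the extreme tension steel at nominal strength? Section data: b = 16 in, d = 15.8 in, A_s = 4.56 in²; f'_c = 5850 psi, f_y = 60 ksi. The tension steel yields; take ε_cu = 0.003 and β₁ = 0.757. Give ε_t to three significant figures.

a = A_s f_y/(0.85 f'_c b) = 3.439 in.
β₁ = 0.757, so c = a/β₁ = 3.439/0.757 = 4.543 in.
From the linear strain diagram with ε_cu = 0.003: ε_t = 0.003 (d − c)/c = 0.003 × (15.8 − 4.543)/4.543 = 0.00743.
Since ε_t ≥ 0.005, the section is tension-controlled.

ε_t ≈ 0.00743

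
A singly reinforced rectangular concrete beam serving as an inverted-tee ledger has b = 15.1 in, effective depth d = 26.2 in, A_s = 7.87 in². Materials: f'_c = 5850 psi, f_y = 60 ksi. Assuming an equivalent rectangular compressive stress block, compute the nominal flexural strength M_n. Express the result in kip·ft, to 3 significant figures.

M_n ≈ 907 kip·ft

T = A_s f_y = 7.87 × 60 = 472.2 kips.
a = T/(0.85 f'_c b) = 472.2/(0.85 × 5.85 × 15.1) = 6.289 in.
M_n = T(d − a/2) = 472.2 × (26.2 − 3.1445) = 10886.8 kip·in = 10886.8/12 = 907.23 kip·ft.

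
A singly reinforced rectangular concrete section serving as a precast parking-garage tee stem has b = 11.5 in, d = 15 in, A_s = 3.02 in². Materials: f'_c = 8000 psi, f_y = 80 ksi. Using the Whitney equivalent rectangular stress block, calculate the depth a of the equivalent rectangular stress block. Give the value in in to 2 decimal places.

a ≈ 3.09 in

T = A_s f_y = 3.02 × 80 = 241.6 kips.
a = T/(0.85 f'_c b) = 241.6/(0.85 × 8 × 11.5) = 3.09 in.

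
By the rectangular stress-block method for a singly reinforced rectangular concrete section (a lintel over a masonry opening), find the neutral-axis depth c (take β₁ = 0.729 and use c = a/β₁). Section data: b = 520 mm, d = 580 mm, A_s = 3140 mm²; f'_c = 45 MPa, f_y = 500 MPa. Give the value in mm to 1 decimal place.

T = A_s f_y = 3140 × 500 = 1570000 N = 1570 kN.
Setting C = 0.85 f'_c a b equal to T: a = 1570000/(0.85 × 45 × 520) = 78.934 mm.
With β₁ = 0.729, c = a/β₁ = 78.934/0.729 = 108.3 mm.

c ≈ 108.3 mm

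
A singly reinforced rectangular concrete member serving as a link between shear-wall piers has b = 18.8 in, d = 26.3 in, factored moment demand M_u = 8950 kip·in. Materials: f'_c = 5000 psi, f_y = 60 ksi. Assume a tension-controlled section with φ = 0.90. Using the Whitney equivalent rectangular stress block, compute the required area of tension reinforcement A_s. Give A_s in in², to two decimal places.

M_n = M_u/φ = 8950/0.90 = 9944.44 kip·in.
From M_n = 0.85 f'_c a b (d − a/2):
a = d − √(d² − 2M_n/(0.85 f'_c b)) = 26.3 − √(26.3² − 2 × 9944.44/(0.85 × 5 × 18.8)) = 5.258 in.
A_s = 0.85 f'_c a b / f_y = 0.85 × 5 × 5.258 × 18.8 / 60 = 7.002 in².

A_s ≈ 7.00 in²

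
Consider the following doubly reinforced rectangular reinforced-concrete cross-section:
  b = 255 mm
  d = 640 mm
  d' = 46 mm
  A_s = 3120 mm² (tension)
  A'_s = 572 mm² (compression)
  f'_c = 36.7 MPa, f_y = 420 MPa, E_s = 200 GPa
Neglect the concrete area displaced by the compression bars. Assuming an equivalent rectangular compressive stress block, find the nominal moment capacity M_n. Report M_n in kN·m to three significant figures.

Assume both tension and compression steel yield.
Net tension couple steel: A_s − A'_s = 2548 mm².
a = (A_s − A'_s) f_y / (0.85 f'_c b) = 1070160/(0.85 × 36.7 × 255) = 134.53 mm.
c = a/β₁ = 134.53/0.788 = 170.72 mm; ε'_s = 0.003(c − d')/c = 0.0022 ≥ f_y/E_s = 0.0021, so compression steel does yield.
M_n = (A_s − A'_s) f_y (d − a/2) + A'_s f_y (d − d') = [1070160 × (640 − 67.265) + 240240 × (640 − 46)] × 10⁻⁶ = 612.92 + 142.70 = 755.62 kN·m.

M_n ≈ 756 kN·m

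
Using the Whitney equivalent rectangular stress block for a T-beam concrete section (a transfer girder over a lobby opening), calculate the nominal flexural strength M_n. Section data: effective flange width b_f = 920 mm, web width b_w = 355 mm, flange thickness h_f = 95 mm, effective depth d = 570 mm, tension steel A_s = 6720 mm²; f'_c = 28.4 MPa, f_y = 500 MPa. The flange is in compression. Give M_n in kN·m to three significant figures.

Tension: T = A_s f_y = 6720 × 500 = 3360000 N.
Try a within the flange: a = T/(0.85 f'_c b_f) = 3360000/(0.85 × 28.4 × 920) = 151.29 mm.
a = 151.29 > h_f = 95 mm: the block extends into the web. Split into flange-overhang and web parts.
C_f = 0.85 f'_c (b_f − b_w) h_f = 0.85 × 28.4 × (920 − 355) × 95 = 1295715 N.
Remaining web compression depth: a_w = (T − C_f)/(0.85 f'_c b_w) = (3360000 − 1295715)/(0.85 × 28.4 × 355) = 240.88 mm.
M_n = C_f(d − h_f/2) + (T − C_f)(d − a_w/2) = 1295715 × (570 − 47.5) + 2064285 × (570 − 120.44) = 677.01 + 928.02 = 1605.03 × 10⁶ N·mm.
M_n = 1605.03 kN·m.

M_n ≈ 1610 kN·m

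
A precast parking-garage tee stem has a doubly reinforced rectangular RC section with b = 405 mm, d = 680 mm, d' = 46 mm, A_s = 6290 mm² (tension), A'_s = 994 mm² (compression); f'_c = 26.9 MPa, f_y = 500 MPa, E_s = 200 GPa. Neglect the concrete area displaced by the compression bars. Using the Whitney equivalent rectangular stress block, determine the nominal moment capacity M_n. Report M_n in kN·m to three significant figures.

Assume both tension and compression steel yield.
Net tension couple steel: A_s − A'_s = 5296 mm².
a = (A_s − A'_s) f_y / (0.85 f'_c b) = 2648000/(0.85 × 26.9 × 405) = 285.95 mm.
c = a/β₁ = 285.95/0.85 = 336.41 mm; ε'_s = 0.003(c − d')/c = 0.0026 ≥ f_y/E_s = 0.0025, so compression steel does yield.
M_n = (A_s − A'_s) f_y (d − a/2) + A'_s f_y (d − d') = [2648000 × (680 − 142.975) + 497000 × (680 − 46)] × 10⁻⁶ = 1422.04 + 315.10 = 1737.14 kN·m.

M_n ≈ 1740 kN·m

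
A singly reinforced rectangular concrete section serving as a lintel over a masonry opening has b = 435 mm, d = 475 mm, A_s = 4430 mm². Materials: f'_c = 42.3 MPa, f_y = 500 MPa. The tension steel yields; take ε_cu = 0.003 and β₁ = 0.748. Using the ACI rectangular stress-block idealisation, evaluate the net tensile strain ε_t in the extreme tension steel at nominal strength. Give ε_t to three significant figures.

a = A_s f_y/(0.85 f'_c b) = 141.62 mm.
β₁ = 0.748, so c = a/β₁ = 141.62/0.748 = 189.33 mm.
From the linear strain diagram with ε_cu = 0.003: ε_t = 0.003 (d − c)/c = 0.003 × (475 − 189.33)/189.33 = 0.00453.
ε_t is between 0.004 and 0.005 — transition zone.

ε_t ≈ 0.00453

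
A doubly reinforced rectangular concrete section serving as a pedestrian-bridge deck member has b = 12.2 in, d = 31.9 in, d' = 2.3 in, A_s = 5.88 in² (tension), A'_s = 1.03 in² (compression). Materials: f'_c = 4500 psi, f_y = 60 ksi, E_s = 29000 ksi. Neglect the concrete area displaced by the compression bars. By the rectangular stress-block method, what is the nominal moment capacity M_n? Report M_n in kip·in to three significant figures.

Assume both steels yield.
a = (A_s − A'_s) f_y/(0.85 f'_c b) = (5.88 − 1.03) × 60/(0.85 × 4.5 × 12.2) = 6.236 in.
c = a/β₁ = 6.236/0.825 = 7.559 in; ε'_s = 0.003(c − d')/c = 0.0021 ≥ ε_y = 0.0021, so the compression steel yields.
M_n = (A_s − A'_s) f_y (d − a/2) + A'_s f_y (d − d') = 291 × (31.9 − 3.118) + 61.8 × (31.9 − 2.3) = 8375.6 + 1829.3 = 10204.9 kip·in.

M_n ≈ 10200 kip·in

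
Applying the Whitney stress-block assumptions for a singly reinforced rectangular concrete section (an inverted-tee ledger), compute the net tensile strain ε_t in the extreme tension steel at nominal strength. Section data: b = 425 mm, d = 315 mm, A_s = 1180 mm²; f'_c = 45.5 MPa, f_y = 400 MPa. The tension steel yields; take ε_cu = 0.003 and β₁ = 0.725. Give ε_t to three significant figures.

a = A_s f_y/(0.85 f'_c b) = 28.72 mm.
β₁ = 0.725, so c = a/β₁ = 28.72/0.725 = 39.61 mm.
From the linear strain diagram with ε_cu = 0.003: ε_t = 0.003 (d − c)/c = 0.003 × (315 − 39.61)/39.61 = 0.0209.
Since ε_t ≥ 0.005, the section is tension-controlled.

ε_t ≈ 0.0209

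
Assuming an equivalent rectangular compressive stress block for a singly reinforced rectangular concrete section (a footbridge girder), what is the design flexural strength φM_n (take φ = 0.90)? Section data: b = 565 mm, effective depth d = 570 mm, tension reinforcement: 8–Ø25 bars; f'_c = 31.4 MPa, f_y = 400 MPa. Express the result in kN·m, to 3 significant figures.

φM_n ≈ 732 kN·m

A_s = 8 × 491 = 3928 mm².
T = A_s f_y = 3928 × 400 = 1571200 N = 1571.2 kN.
From C = T: a = T/(0.85 f'_c b) = 1571200/(0.85 × 31.4 × 565) = 104.19 mm.
M_n = T(d − a/2) = 1571.2 kN × (570 − 52.095) mm = 813.73 kN·m.
φM_n = 0.90 × 813.73 = 732.36 kN·m.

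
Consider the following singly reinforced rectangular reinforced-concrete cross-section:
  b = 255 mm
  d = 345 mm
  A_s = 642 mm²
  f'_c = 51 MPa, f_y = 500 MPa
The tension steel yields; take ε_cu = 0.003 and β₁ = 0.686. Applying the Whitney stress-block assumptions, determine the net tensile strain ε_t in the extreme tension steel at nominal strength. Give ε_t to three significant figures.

a = A_s f_y/(0.85 f'_c b) = 29.04 mm.
β₁ = 0.686, so c = a/β₁ = 29.04/0.686 = 42.33 mm.
From the linear strain diagram with ε_cu = 0.003: ε_t = 0.003 (d − c)/c = 0.003 × (345 − 42.33)/42.33 = 0.0215.
Since ε_t ≥ 0.005, the section is tension-controlled.

ε_t ≈ 0.0215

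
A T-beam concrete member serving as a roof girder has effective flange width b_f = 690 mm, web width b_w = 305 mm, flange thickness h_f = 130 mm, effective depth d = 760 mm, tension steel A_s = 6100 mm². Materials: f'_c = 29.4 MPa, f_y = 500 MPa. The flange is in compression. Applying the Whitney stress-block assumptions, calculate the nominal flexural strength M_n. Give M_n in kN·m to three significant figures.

M_n ≈ 2020 kN·m

Tension: T = A_s f_y = 6100 × 500 = 3050000 N.
Try a within the flange: a = T/(0.85 f'_c b_f) = 3050000/(0.85 × 29.4 × 690) = 176.88 mm.
a = 176.88 > h_f = 130 mm: the block extends into the web. Split into flange-overhang and web parts.
C_f = 0.85 f'_c (b_f − b_w) h_f = 0.85 × 29.4 × (690 − 305) × 130 = 1250750 N.
Remaining web compression depth: a_w = (T − C_f)/(0.85 f'_c b_w) = (3050000 − 1250750)/(0.85 × 29.4 × 305) = 236.06 mm.
M_n = C_f(d − h_f/2) + (T − C_f)(d − a_w/2) = 1250750 × (760 − 65) + 1799250 × (760 − 118.03) = 869.27 + 1155.06 = 2024.33 × 10⁶ N·mm.
M_n = 2024.33 kN·m.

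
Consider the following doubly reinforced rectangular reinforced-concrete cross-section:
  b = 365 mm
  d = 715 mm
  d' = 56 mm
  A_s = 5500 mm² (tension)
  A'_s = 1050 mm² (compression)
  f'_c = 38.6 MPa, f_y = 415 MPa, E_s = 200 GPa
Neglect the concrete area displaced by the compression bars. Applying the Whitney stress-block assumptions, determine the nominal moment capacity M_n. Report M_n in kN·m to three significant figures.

M_n ≈ 1470 kN·m

Assume both tension and compression steel yield.
Net tension couple steel: A_s − A'_s = 4450 mm².
a = (A_s − A'_s) f_y / (0.85 f'_c b) = 1846750/(0.85 × 38.6 × 365) = 154.21 mm.
c = a/β₁ = 154.21/0.774 = 199.24 mm; ε'_s = 0.003(c − d')/c = 0.0022 ≥ f_y/E_s = 0.0021, so compression steel does yield.
M_n = (A_s − A'_s) f_y (d − a/2) + A'_s f_y (d − d') = [1846750 × (715 − 77.105) + 435750 × (715 − 56)] × 10⁻⁶ = 1178.03 + 287.16 = 1465.19 kN·m.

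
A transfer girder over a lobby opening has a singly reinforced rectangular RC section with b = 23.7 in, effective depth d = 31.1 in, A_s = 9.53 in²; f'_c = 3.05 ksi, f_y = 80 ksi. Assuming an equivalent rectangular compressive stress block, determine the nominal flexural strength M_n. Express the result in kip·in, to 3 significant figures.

T = A_s f_y = 9.53 × 80 = 762.4 kips.
a = T/(0.85 f'_c b) = 762.4/(0.85 × 3.05 × 23.7) = 12.408 in.
M_n = T(d − a/2) = 762.4 × (31.1 − 6.204) = 18980.7 kip·in.

M_n ≈ 19000 kip·in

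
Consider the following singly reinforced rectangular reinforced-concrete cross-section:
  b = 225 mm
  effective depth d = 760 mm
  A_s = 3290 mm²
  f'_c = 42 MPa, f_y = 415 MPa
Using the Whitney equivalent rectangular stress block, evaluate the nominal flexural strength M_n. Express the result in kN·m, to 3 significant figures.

T = A_s f_y = 3290 × 415 = 1365350 N = 1365.35 kN.
From C = T: a = T/(0.85 f'_c b) = 1365350/(0.85 × 42 × 225) = 169.98 mm.
M_n = T(d − a/2) = 1365.35 kN × (760 − 84.99) mm = 921.62 kN·m.

M_n ≈ 922 kN·m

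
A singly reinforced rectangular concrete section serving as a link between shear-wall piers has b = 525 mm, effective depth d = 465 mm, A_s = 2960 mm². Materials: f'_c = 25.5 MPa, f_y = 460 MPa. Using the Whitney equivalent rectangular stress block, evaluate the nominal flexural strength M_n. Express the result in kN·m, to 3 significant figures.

T = A_s f_y = 2960 × 460 = 1361600 N = 1361.6 kN.
From C = T: a = T/(0.85 f'_c b) = 1361600/(0.85 × 25.5 × 525) = 119.66 mm.
M_n = T(d − a/2) = 1361.6 kN × (465 − 59.83) mm = 551.68 kN·m.

M_n ≈ 552 kN·m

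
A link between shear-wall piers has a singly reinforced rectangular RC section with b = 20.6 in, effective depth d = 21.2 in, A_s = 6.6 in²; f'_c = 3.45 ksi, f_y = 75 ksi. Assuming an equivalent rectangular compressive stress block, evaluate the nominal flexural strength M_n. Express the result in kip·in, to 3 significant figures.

M_n ≈ 8470 kip·in

T = A_s f_y = 6.6 × 75 = 495 kips.
a = T/(0.85 f'_c b) = 495/(0.85 × 3.45 × 20.6) = 8.194 in.
M_n = T(d − a/2) = 495 × (21.2 − 4.097) = 8466.0 kip·in.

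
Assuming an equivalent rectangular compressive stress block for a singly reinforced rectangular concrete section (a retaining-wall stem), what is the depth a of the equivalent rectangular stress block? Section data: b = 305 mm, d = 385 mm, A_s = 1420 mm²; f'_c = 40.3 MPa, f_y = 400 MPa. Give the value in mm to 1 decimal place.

T = A_s f_y = 1420 × 400 = 568000 N = 568 kN.
Setting C = 0.85 f'_c a b equal to T: a = 568000/(0.85 × 40.3 × 305) = 54.4 mm.

a ≈ 54.4 mm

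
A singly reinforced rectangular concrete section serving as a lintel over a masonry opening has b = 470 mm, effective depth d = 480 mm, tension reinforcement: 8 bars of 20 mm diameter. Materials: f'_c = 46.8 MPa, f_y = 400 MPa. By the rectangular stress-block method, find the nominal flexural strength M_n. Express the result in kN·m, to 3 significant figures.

A_s = 8 × 314 = 2512 mm².
T = A_s f_y = 2512 × 400 = 1004800 N = 1004.8 kN.
From C = T: a = T/(0.85 f'_c b) = 1004800/(0.85 × 46.8 × 470) = 53.74 mm.
M_n = T(d − a/2) = 1004.8 kN × (480 − 26.87) mm = 455.31 kN·m.

M_n ≈ 455 kN·m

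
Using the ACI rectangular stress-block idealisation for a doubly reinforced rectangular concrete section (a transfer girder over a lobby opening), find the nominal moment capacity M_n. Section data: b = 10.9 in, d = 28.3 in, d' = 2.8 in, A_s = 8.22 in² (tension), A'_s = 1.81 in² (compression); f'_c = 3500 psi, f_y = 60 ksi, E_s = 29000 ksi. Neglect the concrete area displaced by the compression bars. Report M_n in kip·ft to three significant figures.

M_n ≈ 948 kip·ft

Assume both steels yield.
a = (A_s − A'_s) f_y/(0.85 f'_c b) = (8.22 − 1.81) × 60/(0.85 × 3.5 × 10.9) = 11.860 in.
c = a/β₁ = 11.860/0.85 = 13.953 in; ε'_s = 0.003(c − d')/c = 0.0024 ≥ ε_y = 0.0021, so the compression steel yields.
M_n = (A_s − A'_s) f_y (d − a/2) + A'_s f_y (d − d') = 384.6 × (28.3 − 5.93) + 108.6 × (28.3 − 2.8) = 8603.5 + 2769.3 = 11372.8 kip·in = 11372.8/12 = 947.73 kip·ft.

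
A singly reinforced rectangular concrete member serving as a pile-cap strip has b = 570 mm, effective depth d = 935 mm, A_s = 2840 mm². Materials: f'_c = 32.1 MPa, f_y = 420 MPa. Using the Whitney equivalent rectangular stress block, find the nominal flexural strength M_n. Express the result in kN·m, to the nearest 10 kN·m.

T = A_s f_y = 2840 × 420 = 1192800 N = 1192.8 kN.
From C = T: a = T/(0.85 f'_c b) = 1192800/(0.85 × 32.1 × 570) = 76.70 mm.
M_n = T(d − a/2) = 1192.8 kN × (935 − 38.35) mm = 1069.52 kN·m.

M_n ≈ 1070 kN·m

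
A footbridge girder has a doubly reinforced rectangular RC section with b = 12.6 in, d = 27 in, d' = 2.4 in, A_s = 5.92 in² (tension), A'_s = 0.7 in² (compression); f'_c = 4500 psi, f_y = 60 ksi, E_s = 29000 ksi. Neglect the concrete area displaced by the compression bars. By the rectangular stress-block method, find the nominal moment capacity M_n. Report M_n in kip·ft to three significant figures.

Assume both steels yield.
a = (A_s − A'_s) f_y/(0.85 f'_c b) = (5.92 − 0.7) × 60/(0.85 × 4.5 × 12.6) = 6.499 in.
c = a/β₁ = 6.499/0.825 = 7.878 in; ε'_s = 0.003(c − d')/c = 0.0021 ≥ ε_y = 0.0021, so the compression steel yields.
M_n = (A_s − A'_s) f_y (d − a/2) + A'_s f_y (d − d') = 313.2 × (27 − 3.2495) + 42 × (27 − 2.4) = 7438.7 + 1033.2 = 8471.9 kip·in = 8471.9/12 = 705.99 kip·ft.

M_n ≈ 706 kip·ft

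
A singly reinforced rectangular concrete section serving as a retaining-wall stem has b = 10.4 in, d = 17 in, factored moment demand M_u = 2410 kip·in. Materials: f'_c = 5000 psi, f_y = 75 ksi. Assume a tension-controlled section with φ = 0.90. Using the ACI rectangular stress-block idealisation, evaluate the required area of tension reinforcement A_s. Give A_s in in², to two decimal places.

M_n = M_u/φ = 2410/0.90 = 2677.78 kip·in.
From M_n = 0.85 f'_c a b (d − a/2):
a = d − √(d² − 2M_n/(0.85 f'_c b)) = 17 − √(17² − 2 × 2677.78/(0.85 × 5 × 10.4)) = 4.045 in.
A_s = 0.85 f'_c a b / f_y = 0.85 × 5 × 4.045 × 10.4 / 75 = 2.384 in².

A_s ≈ 2.38 in²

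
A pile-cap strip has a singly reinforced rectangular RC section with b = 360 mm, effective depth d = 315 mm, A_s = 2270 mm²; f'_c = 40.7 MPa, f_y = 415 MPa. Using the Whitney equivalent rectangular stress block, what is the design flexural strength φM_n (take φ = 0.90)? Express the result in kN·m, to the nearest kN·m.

T = A_s f_y = 2270 × 415 = 942050 N = 942.05 kN.
From C = T: a = T/(0.85 f'_c b) = 942050/(0.85 × 40.7 × 360) = 75.64 mm.
M_n = T(d − a/2) = 942.05 kN × (315 − 37.82) mm = 261.12 kN·m.
φM_n = 0.90 × 261.12 = 235.01 kN·m.

φM_n ≈ 235 kN·m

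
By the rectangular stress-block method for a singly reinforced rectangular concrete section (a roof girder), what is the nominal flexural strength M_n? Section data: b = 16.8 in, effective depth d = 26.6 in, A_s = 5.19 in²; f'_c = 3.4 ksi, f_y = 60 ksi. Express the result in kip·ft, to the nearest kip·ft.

M_n ≈ 607 kip·ft

T = A_s f_y = 5.19 × 60 = 311.4 kips.
a = T/(0.85 f'_c b) = 311.4/(0.85 × 3.4 × 16.8) = 6.414 in.
M_n = T(d − a/2) = 311.4 × (26.6 − 3.207) = 7284.6 kip·in = 7284.6/12 = 607.05 kip·ft.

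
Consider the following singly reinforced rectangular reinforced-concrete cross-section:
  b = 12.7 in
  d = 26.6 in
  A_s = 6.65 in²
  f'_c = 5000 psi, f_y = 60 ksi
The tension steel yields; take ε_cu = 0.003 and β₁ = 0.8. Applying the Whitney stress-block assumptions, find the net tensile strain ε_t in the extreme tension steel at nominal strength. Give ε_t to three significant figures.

a = A_s f_y/(0.85 f'_c b) = 7.392 in.
β₁ = 0.8, so c = a/β₁ = 7.392/0.8 = 9.240 in.
From the linear strain diagram with ε_cu = 0.003: ε_t = 0.003 (d − c)/c = 0.003 × (26.6 − 9.240)/9.240 = 0.00564.
Since ε_t ≥ 0.005, the section is tension-controlled.

ε_t ≈ 0.00564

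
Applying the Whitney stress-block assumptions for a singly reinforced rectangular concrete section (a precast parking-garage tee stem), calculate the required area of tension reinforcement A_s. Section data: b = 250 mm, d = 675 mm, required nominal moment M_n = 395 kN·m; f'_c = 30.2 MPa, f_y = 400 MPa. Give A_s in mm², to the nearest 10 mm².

With M_n = 0.85 f'_c a b (d − a/2), solve the quadratic for a:
a = d − √(d² − 2M_n/(0.85 f'_c b)) = 675 − √(675² − 2 × 395×10⁶/(0.85 × 30.2 × 250)) = 98.35 mm.
A_s = 0.85 f'_c a b / f_y = 0.85 × 30.2 × 98.35 × 250 / 400 = 1577.9 mm².

A_s ≈ 1580 mm²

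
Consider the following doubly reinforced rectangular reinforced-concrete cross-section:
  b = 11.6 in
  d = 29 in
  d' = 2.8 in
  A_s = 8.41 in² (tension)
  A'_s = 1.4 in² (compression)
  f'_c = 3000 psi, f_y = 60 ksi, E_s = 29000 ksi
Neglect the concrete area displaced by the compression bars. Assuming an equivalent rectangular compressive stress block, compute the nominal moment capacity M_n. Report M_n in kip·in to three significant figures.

M_n ≈ 11400 kip·in

Assume both steels yield.
a = (A_s − A'_s) f_y/(0.85 f'_c b) = (8.41 − 1.4) × 60/(0.85 × 3 × 11.6) = 14.219 in.
c = a/β₁ = 14.219/0.85 = 16.728 in; ε'_s = 0.003(c − d')/c = 0.0025 ≥ ε_y = 0.0021, so the compression steel yields.
M_n = (A_s − A'_s) f_y (d − a/2) + A'_s f_y (d − d') = 420.6 × (29 − 7.1095) + 84 × (29 − 2.8) = 9207.1 + 2200.8 = 11407.9 kip·in.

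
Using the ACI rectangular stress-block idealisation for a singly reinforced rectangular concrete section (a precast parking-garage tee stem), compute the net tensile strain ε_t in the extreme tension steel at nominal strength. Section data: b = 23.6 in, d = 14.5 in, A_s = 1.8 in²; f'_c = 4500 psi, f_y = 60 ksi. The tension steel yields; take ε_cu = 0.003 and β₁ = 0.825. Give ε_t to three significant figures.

ε_t ≈ 0.0270

a = A_s f_y/(0.85 f'_c b) = 1.196 in.
β₁ = 0.825, so c = a/β₁ = 1.196/0.825 = 1.450 in.
From the linear strain diagram with ε_cu = 0.003: ε_t = 0.003 (d − c)/c = 0.003 × (14.5 − 1.450)/1.450 = 0.0270.
Since ε_t ≥ 0.005, the section is tension-controlled.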